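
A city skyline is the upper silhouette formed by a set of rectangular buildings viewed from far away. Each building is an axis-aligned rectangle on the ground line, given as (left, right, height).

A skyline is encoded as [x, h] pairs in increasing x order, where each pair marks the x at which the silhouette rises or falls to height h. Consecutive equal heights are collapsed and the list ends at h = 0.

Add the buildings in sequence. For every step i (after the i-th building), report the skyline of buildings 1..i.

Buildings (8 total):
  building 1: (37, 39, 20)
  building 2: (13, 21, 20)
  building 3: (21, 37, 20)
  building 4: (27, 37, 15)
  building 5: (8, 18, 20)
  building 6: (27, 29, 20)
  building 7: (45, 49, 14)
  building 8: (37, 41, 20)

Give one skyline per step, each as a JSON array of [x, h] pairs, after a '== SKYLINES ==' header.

== SKYLINES ==
[[37,20],[39,0]]
[[13,20],[21,0],[37,20],[39,0]]
[[13,20],[39,0]]
[[13,20],[39,0]]
[[8,20],[39,0]]
[[8,20],[39,0]]
[[8,20],[39,0],[45,14],[49,0]]
[[8,20],[41,0],[45,14],[49,0]]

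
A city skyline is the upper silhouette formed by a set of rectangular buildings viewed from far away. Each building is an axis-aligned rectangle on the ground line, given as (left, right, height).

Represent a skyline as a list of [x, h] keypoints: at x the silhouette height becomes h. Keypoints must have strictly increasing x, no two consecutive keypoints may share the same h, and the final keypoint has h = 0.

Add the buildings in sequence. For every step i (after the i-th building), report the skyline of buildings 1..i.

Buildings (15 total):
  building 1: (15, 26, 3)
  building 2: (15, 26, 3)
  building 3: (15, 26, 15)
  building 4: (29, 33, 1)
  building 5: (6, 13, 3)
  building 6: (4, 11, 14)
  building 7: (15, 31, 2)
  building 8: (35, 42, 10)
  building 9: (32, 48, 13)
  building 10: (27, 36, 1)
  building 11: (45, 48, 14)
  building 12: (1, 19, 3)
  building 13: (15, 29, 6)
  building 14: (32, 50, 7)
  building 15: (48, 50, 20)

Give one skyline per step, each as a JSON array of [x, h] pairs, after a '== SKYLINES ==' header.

== SKYLINES ==
[[15,3],[26,0]]
[[15,3],[26,0]]
[[15,15],[26,0]]
[[15,15],[26,0],[29,1],[33,0]]
[[6,3],[13,0],[15,15],[26,0],[29,1],[33,0]]
[[4,14],[11,3],[13,0],[15,15],[26,0],[29,1],[33,0]]
[[4,14],[11,3],[13,0],[15,15],[26,2],[31,1],[33,0]]
[[4,14],[11,3],[13,0],[15,15],[26,2],[31,1],[33,0],[35,10],[42,0]]
[[4,14],[11,3],[13,0],[15,15],[26,2],[31,1],[32,13],[48,0]]
[[4,14],[11,3],[13,0],[15,15],[26,2],[31,1],[32,13],[48,0]]
[[4,14],[11,3],[13,0],[15,15],[26,2],[31,1],[32,13],[45,14],[48,0]]
[[1,3],[4,14],[11,3],[15,15],[26,2],[31,1],[32,13],[45,14],[48,0]]
[[1,3],[4,14],[11,3],[15,15],[26,6],[29,2],[31,1],[32,13],[45,14],[48,0]]
[[1,3],[4,14],[11,3],[15,15],[26,6],[29,2],[31,1],[32,13],[45,14],[48,7],[50,0]]
[[1,3],[4,14],[11,3],[15,15],[26,6],[29,2],[31,1],[32,13],[45,14],[48,20],[50,0]]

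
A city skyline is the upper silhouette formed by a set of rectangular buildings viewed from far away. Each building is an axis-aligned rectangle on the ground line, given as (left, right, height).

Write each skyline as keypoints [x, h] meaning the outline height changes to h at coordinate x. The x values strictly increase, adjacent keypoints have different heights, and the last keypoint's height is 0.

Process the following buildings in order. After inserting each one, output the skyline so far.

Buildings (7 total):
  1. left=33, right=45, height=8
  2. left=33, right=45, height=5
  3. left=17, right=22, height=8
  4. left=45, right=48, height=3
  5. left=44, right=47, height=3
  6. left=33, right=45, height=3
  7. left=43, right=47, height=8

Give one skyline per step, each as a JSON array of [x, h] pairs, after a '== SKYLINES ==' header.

== SKYLINES ==
[[33,8],[45,0]]
[[33,8],[45,0]]
[[17,8],[22,0],[33,8],[45,0]]
[[17,8],[22,0],[33,8],[45,3],[48,0]]
[[17,8],[22,0],[33,8],[45,3],[48,0]]
[[17,8],[22,0],[33,8],[45,3],[48,0]]
[[17,8],[22,0],[33,8],[47,3],[48,0]]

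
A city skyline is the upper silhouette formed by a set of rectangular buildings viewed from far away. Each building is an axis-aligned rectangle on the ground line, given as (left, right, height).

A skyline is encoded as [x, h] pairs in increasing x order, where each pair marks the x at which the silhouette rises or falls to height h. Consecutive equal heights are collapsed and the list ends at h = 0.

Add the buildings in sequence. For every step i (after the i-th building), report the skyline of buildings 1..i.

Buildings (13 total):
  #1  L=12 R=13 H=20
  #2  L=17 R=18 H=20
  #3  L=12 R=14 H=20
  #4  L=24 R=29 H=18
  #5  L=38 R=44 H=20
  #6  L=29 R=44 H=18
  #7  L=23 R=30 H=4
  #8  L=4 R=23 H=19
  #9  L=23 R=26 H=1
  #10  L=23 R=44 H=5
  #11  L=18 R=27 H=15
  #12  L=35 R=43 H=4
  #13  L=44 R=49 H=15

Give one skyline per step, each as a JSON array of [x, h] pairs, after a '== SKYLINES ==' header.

== SKYLINES ==
[[12,20],[13,0]]
[[12,20],[13,0],[17,20],[18,0]]
[[12,20],[14,0],[17,20],[18,0]]
[[12,20],[14,0],[17,20],[18,0],[24,18],[29,0]]
[[12,20],[14,0],[17,20],[18,0],[24,18],[29,0],[38,20],[44,0]]
[[12,20],[14,0],[17,20],[18,0],[24,18],[38,20],[44,0]]
[[12,20],[14,0],[17,20],[18,0],[23,4],[24,18],[38,20],[44,0]]
[[4,19],[12,20],[14,19],[17,20],[18,19],[23,4],[24,18],[38,20],[44,0]]
[[4,19],[12,20],[14,19],[17,20],[18,19],[23,4],[24,18],[38,20],[44,0]]
[[4,19],[12,20],[14,19],[17,20],[18,19],[23,5],[24,18],[38,20],[44,0]]
[[4,19],[12,20],[14,19],[17,20],[18,19],[23,15],[24,18],[38,20],[44,0]]
[[4,19],[12,20],[14,19],[17,20],[18,19],[23,15],[24,18],[38,20],[44,0]]
[[4,19],[12,20],[14,19],[17,20],[18,19],[23,15],[24,18],[38,20],[44,15],[49,0]]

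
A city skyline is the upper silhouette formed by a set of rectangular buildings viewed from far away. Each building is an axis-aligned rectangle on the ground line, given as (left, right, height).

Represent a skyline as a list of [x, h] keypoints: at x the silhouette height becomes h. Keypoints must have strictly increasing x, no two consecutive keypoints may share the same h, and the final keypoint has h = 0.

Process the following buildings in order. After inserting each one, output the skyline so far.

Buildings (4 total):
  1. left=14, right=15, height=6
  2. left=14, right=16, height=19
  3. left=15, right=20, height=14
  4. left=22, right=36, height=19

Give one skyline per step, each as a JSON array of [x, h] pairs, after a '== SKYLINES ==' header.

== SKYLINES ==
[[14,6],[15,0]]
[[14,19],[16,0]]
[[14,19],[16,14],[20,0]]
[[14,19],[16,14],[20,0],[22,19],[36,0]]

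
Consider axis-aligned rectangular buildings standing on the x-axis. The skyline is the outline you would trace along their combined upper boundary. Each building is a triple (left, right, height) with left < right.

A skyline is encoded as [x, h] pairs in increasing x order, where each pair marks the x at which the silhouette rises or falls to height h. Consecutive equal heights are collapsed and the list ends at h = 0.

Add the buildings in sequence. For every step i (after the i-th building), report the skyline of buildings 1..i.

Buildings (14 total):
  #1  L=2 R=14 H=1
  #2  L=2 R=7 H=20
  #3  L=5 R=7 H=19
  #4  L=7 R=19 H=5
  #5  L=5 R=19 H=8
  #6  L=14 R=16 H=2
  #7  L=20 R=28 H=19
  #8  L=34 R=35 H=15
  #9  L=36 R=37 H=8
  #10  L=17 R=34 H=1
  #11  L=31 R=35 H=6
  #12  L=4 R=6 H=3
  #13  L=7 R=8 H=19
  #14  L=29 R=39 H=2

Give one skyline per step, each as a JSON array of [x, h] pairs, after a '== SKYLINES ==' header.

== SKYLINES ==
[[2,1],[14,0]]
[[2,20],[7,1],[14,0]]
[[2,20],[7,1],[14,0]]
[[2,20],[7,5],[19,0]]
[[2,20],[7,8],[19,0]]
[[2,20],[7,8],[19,0]]
[[2,20],[7,8],[19,0],[20,19],[28,0]]
[[2,20],[7,8],[19,0],[20,19],[28,0],[34,15],[35,0]]
[[2,20],[7,8],[19,0],[20,19],[28,0],[34,15],[35,0],[36,8],[37,0]]
[[2,20],[7,8],[19,1],[20,19],[28,1],[34,15],[35,0],[36,8],[37,0]]
[[2,20],[7,8],[19,1],[20,19],[28,1],[31,6],[34,15],[35,0],[36,8],[37,0]]
[[2,20],[7,8],[19,1],[20,19],[28,1],[31,6],[34,15],[35,0],[36,8],[37,0]]
[[2,20],[7,19],[8,8],[19,1],[20,19],[28,1],[31,6],[34,15],[35,0],[36,8],[37,0]]
[[2,20],[7,19],[8,8],[19,1],[20,19],[28,1],[29,2],[31,6],[34,15],[35,2],[36,8],[37,2],[39,0]]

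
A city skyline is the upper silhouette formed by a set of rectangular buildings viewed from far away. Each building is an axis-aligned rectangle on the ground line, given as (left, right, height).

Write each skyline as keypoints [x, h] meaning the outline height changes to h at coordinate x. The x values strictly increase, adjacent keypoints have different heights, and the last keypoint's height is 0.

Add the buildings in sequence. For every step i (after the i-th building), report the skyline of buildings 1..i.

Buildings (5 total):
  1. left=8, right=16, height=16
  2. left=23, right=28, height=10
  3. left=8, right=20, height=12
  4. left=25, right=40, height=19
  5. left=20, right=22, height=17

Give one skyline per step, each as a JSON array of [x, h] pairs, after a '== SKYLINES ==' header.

== SKYLINES ==
[[8,16],[16,0]]
[[8,16],[16,0],[23,10],[28,0]]
[[8,16],[16,12],[20,0],[23,10],[28,0]]
[[8,16],[16,12],[20,0],[23,10],[25,19],[40,0]]
[[8,16],[16,12],[20,17],[22,0],[23,10],[25,19],[40,0]]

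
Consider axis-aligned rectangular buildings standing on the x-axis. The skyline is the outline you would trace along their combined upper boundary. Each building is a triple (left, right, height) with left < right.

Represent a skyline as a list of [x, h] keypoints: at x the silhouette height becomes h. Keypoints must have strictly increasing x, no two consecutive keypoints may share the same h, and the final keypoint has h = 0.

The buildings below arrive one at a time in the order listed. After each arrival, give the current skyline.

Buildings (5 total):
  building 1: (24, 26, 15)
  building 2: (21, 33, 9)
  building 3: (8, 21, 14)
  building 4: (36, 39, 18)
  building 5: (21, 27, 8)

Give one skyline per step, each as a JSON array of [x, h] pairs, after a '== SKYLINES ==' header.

== SKYLINES ==
[[24,15],[26,0]]
[[21,9],[24,15],[26,9],[33,0]]
[[8,14],[21,9],[24,15],[26,9],[33,0]]
[[8,14],[21,9],[24,15],[26,9],[33,0],[36,18],[39,0]]
[[8,14],[21,9],[24,15],[26,9],[33,0],[36,18],[39,0]]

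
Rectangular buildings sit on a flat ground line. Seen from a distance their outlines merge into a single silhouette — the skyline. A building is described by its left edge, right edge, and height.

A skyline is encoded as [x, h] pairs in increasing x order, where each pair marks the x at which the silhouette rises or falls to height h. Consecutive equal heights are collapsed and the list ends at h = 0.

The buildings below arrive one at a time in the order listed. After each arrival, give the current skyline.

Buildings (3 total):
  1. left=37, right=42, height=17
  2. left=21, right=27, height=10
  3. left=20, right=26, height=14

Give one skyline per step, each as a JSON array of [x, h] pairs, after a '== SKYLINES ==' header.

== SKYLINES ==
[[37,17],[42,0]]
[[21,10],[27,0],[37,17],[42,0]]
[[20,14],[26,10],[27,0],[37,17],[42,0]]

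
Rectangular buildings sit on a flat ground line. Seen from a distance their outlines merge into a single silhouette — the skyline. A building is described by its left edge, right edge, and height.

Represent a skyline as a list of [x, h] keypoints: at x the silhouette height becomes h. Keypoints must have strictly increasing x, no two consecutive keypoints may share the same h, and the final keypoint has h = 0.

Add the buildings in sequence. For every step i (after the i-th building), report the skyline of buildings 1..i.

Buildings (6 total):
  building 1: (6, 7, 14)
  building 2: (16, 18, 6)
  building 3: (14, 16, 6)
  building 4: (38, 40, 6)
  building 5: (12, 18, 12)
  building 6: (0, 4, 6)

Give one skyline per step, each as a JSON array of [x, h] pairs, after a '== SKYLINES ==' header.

== SKYLINES ==
[[6,14],[7,0]]
[[6,14],[7,0],[16,6],[18,0]]
[[6,14],[7,0],[14,6],[18,0]]
[[6,14],[7,0],[14,6],[18,0],[38,6],[40,0]]
[[6,14],[7,0],[12,12],[18,0],[38,6],[40,0]]
[[0,6],[4,0],[6,14],[7,0],[12,12],[18,0],[38,6],[40,0]]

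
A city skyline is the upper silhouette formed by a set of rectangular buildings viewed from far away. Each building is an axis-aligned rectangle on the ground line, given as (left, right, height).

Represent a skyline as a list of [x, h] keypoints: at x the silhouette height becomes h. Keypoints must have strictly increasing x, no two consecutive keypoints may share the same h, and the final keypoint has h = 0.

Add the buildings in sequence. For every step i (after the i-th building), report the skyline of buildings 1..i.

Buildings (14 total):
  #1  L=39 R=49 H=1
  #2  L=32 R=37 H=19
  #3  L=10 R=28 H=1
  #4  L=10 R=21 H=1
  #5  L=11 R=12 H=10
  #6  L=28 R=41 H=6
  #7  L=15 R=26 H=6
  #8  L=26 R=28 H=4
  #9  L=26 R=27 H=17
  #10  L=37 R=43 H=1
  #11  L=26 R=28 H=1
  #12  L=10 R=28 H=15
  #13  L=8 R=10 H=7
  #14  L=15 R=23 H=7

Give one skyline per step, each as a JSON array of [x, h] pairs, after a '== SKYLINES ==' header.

== SKYLINES ==
[[39,1],[49,0]]
[[32,19],[37,0],[39,1],[49,0]]
[[10,1],[28,0],[32,19],[37,0],[39,1],[49,0]]
[[10,1],[28,0],[32,19],[37,0],[39,1],[49,0]]
[[10,1],[11,10],[12,1],[28,0],[32,19],[37,0],[39,1],[49,0]]
[[10,1],[11,10],[12,1],[28,6],[32,19],[37,6],[41,1],[49,0]]
[[10,1],[11,10],[12,1],[15,6],[26,1],[28,6],[32,19],[37,6],[41,1],[49,0]]
[[10,1],[11,10],[12,1],[15,6],[26,4],[28,6],[32,19],[37,6],[41,1],[49,0]]
[[10,1],[11,10],[12,1],[15,6],[26,17],[27,4],[28,6],[32,19],[37,6],[41,1],[49,0]]
[[10,1],[11,10],[12,1],[15,6],[26,17],[27,4],[28,6],[32,19],[37,6],[41,1],[49,0]]
[[10,1],[11,10],[12,1],[15,6],[26,17],[27,4],[28,6],[32,19],[37,6],[41,1],[49,0]]
[[10,15],[26,17],[27,15],[28,6],[32,19],[37,6],[41,1],[49,0]]
[[8,7],[10,15],[26,17],[27,15],[28,6],[32,19],[37,6],[41,1],[49,0]]
[[8,7],[10,15],[26,17],[27,15],[28,6],[32,19],[37,6],[41,1],[49,0]]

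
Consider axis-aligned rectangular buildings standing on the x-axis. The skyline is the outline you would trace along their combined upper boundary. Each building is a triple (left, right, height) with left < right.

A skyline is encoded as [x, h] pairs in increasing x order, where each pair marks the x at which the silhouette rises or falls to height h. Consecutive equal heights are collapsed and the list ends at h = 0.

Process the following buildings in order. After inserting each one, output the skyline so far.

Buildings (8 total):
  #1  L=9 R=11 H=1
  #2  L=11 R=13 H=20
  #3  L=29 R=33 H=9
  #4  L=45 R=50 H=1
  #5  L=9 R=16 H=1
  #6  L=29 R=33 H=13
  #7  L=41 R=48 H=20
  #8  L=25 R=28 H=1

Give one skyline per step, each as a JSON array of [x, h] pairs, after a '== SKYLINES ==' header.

== SKYLINES ==
[[9,1],[11,0]]
[[9,1],[11,20],[13,0]]
[[9,1],[11,20],[13,0],[29,9],[33,0]]
[[9,1],[11,20],[13,0],[29,9],[33,0],[45,1],[50,0]]
[[9,1],[11,20],[13,1],[16,0],[29,9],[33,0],[45,1],[50,0]]
[[9,1],[11,20],[13,1],[16,0],[29,13],[33,0],[45,1],[50,0]]
[[9,1],[11,20],[13,1],[16,0],[29,13],[33,0],[41,20],[48,1],[50,0]]
[[9,1],[11,20],[13,1],[16,0],[25,1],[28,0],[29,13],[33,0],[41,20],[48,1],[50,0]]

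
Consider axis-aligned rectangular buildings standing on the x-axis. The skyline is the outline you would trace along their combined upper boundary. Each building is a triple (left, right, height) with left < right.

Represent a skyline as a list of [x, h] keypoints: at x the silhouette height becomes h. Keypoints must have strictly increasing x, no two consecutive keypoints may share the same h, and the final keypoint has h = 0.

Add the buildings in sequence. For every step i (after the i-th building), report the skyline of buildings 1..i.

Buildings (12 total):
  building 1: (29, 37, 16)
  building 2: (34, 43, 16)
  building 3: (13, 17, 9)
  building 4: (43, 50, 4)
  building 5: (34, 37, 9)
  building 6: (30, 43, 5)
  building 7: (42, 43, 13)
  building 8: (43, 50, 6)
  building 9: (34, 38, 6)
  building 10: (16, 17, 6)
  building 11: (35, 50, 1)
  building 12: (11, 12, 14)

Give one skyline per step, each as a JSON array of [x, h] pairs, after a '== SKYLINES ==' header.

== SKYLINES ==
[[29,16],[37,0]]
[[29,16],[43,0]]
[[13,9],[17,0],[29,16],[43,0]]
[[13,9],[17,0],[29,16],[43,4],[50,0]]
[[13,9],[17,0],[29,16],[43,4],[50,0]]
[[13,9],[17,0],[29,16],[43,4],[50,0]]
[[13,9],[17,0],[29,16],[43,4],[50,0]]
[[13,9],[17,0],[29,16],[43,6],[50,0]]
[[13,9],[17,0],[29,16],[43,6],[50,0]]
[[13,9],[17,0],[29,16],[43,6],[50,0]]
[[13,9],[17,0],[29,16],[43,6],[50,0]]
[[11,14],[12,0],[13,9],[17,0],[29,16],[43,6],[50,0]]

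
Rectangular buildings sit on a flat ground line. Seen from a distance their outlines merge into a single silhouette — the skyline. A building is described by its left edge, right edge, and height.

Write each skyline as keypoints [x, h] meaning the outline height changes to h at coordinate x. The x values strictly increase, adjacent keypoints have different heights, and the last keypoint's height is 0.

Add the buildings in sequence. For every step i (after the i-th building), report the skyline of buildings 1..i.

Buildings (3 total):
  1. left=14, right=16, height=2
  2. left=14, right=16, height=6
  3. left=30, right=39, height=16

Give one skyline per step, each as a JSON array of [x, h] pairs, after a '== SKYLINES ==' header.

== SKYLINES ==
[[14,2],[16,0]]
[[14,6],[16,0]]
[[14,6],[16,0],[30,16],[39,0]]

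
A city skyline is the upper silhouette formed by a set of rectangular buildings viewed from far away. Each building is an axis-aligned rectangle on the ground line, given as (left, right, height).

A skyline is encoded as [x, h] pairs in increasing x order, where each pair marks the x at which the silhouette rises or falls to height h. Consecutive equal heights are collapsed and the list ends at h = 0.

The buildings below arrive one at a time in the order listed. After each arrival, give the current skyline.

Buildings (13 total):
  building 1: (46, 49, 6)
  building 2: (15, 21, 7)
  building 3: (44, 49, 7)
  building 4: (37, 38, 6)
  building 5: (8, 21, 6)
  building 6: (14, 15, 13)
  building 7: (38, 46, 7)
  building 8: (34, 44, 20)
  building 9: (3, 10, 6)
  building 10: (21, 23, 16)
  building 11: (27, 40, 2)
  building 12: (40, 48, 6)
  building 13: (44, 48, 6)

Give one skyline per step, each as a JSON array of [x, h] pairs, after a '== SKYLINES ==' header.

== SKYLINES ==
[[46,6],[49,0]]
[[15,7],[21,0],[46,6],[49,0]]
[[15,7],[21,0],[44,7],[49,0]]
[[15,7],[21,0],[37,6],[38,0],[44,7],[49,0]]
[[8,6],[15,7],[21,0],[37,6],[38,0],[44,7],[49,0]]
[[8,6],[14,13],[15,7],[21,0],[37,6],[38,0],[44,7],[49,0]]
[[8,6],[14,13],[15,7],[21,0],[37,6],[38,7],[49,0]]
[[8,6],[14,13],[15,7],[21,0],[34,20],[44,7],[49,0]]
[[3,6],[14,13],[15,7],[21,0],[34,20],[44,7],[49,0]]
[[3,6],[14,13],[15,7],[21,16],[23,0],[34,20],[44,7],[49,0]]
[[3,6],[14,13],[15,7],[21,16],[23,0],[27,2],[34,20],[44,7],[49,0]]
[[3,6],[14,13],[15,7],[21,16],[23,0],[27,2],[34,20],[44,7],[49,0]]
[[3,6],[14,13],[15,7],[21,16],[23,0],[27,2],[34,20],[44,7],[49,0]]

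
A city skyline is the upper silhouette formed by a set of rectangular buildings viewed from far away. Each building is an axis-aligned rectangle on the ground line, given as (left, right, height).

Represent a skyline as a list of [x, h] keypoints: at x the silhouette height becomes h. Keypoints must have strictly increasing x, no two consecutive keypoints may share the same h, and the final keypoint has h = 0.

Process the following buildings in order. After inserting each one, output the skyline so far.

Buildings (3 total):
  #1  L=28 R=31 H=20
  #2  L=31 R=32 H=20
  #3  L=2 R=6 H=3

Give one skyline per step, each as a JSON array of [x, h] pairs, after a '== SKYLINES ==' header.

== SKYLINES ==
[[28,20],[31,0]]
[[28,20],[32,0]]
[[2,3],[6,0],[28,20],[32,0]]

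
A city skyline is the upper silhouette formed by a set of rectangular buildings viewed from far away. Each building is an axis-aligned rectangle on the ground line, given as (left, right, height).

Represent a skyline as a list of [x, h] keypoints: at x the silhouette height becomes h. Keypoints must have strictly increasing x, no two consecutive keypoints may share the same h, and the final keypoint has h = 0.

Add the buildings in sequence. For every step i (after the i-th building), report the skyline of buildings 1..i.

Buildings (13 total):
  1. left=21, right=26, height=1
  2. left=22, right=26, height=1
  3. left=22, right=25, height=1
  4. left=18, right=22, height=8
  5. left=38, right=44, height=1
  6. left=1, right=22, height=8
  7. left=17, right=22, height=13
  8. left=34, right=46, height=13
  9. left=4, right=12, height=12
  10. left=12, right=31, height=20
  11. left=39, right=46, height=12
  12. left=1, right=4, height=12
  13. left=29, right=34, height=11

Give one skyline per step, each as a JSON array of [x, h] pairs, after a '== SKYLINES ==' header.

== SKYLINES ==
[[21,1],[26,0]]
[[21,1],[26,0]]
[[21,1],[26,0]]
[[18,8],[22,1],[26,0]]
[[18,8],[22,1],[26,0],[38,1],[44,0]]
[[1,8],[22,1],[26,0],[38,1],[44,0]]
[[1,8],[17,13],[22,1],[26,0],[38,1],[44,0]]
[[1,8],[17,13],[22,1],[26,0],[34,13],[46,0]]
[[1,8],[4,12],[12,8],[17,13],[22,1],[26,0],[34,13],[46,0]]
[[1,8],[4,12],[12,20],[31,0],[34,13],[46,0]]
[[1,8],[4,12],[12,20],[31,0],[34,13],[46,0]]
[[1,12],[12,20],[31,0],[34,13],[46,0]]
[[1,12],[12,20],[31,11],[34,13],[46,0]]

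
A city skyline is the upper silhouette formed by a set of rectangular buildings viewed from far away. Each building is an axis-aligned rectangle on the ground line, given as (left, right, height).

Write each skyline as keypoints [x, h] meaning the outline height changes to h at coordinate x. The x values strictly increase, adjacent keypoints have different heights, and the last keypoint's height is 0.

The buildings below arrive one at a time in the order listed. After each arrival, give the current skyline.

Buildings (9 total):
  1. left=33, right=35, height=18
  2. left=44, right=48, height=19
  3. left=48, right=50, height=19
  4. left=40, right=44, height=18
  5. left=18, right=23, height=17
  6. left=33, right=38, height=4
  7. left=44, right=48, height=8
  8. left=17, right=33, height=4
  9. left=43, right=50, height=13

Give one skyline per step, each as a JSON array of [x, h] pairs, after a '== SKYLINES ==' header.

== SKYLINES ==
[[33,18],[35,0]]
[[33,18],[35,0],[44,19],[48,0]]
[[33,18],[35,0],[44,19],[50,0]]
[[33,18],[35,0],[40,18],[44,19],[50,0]]
[[18,17],[23,0],[33,18],[35,0],[40,18],[44,19],[50,0]]
[[18,17],[23,0],[33,18],[35,4],[38,0],[40,18],[44,19],[50,0]]
[[18,17],[23,0],[33,18],[35,4],[38,0],[40,18],[44,19],[50,0]]
[[17,4],[18,17],[23,4],[33,18],[35,4],[38,0],[40,18],[44,19],[50,0]]
[[17,4],[18,17],[23,4],[33,18],[35,4],[38,0],[40,18],[44,19],[50,0]]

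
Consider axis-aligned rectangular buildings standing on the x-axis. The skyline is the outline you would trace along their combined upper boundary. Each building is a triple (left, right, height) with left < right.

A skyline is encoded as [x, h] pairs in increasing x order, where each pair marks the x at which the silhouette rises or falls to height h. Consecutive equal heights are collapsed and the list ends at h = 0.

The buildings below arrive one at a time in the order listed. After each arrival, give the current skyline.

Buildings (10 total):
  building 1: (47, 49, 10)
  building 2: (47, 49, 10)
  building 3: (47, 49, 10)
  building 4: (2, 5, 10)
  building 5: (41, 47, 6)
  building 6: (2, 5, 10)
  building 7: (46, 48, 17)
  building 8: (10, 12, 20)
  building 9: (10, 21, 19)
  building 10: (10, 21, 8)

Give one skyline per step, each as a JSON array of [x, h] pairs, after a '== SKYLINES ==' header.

== SKYLINES ==
[[47,10],[49,0]]
[[47,10],[49,0]]
[[47,10],[49,0]]
[[2,10],[5,0],[47,10],[49,0]]
[[2,10],[5,0],[41,6],[47,10],[49,0]]
[[2,10],[5,0],[41,6],[47,10],[49,0]]
[[2,10],[5,0],[41,6],[46,17],[48,10],[49,0]]
[[2,10],[5,0],[10,20],[12,0],[41,6],[46,17],[48,10],[49,0]]
[[2,10],[5,0],[10,20],[12,19],[21,0],[41,6],[46,17],[48,10],[49,0]]
[[2,10],[5,0],[10,20],[12,19],[21,0],[41,6],[46,17],[48,10],[49,0]]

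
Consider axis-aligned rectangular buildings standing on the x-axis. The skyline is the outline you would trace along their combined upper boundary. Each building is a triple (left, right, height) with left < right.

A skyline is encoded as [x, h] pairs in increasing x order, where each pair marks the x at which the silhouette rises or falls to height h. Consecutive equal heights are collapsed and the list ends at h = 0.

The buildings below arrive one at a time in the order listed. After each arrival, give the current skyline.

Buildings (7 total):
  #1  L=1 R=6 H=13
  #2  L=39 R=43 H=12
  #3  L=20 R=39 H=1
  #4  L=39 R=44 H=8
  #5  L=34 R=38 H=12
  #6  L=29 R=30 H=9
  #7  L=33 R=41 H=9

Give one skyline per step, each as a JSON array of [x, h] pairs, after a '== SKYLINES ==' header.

== SKYLINES ==
[[1,13],[6,0]]
[[1,13],[6,0],[39,12],[43,0]]
[[1,13],[6,0],[20,1],[39,12],[43,0]]
[[1,13],[6,0],[20,1],[39,12],[43,8],[44,0]]
[[1,13],[6,0],[20,1],[34,12],[38,1],[39,12],[43,8],[44,0]]
[[1,13],[6,0],[20,1],[29,9],[30,1],[34,12],[38,1],[39,12],[43,8],[44,0]]
[[1,13],[6,0],[20,1],[29,9],[30,1],[33,9],[34,12],[38,9],[39,12],[43,8],[44,0]]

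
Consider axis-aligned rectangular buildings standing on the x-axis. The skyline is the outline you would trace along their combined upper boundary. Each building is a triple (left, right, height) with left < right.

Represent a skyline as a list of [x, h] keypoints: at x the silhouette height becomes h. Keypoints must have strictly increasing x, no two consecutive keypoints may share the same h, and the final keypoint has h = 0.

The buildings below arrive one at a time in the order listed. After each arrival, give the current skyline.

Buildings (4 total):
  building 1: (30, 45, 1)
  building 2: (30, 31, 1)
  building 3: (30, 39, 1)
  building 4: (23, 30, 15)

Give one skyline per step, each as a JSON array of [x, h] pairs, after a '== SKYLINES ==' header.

== SKYLINES ==
[[30,1],[45,0]]
[[30,1],[45,0]]
[[30,1],[45,0]]
[[23,15],[30,1],[45,0]]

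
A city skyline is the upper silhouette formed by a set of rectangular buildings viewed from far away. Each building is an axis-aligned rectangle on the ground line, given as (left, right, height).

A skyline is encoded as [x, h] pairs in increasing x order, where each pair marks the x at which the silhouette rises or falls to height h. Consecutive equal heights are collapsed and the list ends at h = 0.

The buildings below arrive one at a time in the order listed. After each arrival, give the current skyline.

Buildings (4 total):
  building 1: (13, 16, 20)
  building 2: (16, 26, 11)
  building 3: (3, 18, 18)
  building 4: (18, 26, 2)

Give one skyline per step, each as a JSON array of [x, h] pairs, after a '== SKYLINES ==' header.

== SKYLINES ==
[[13,20],[16,0]]
[[13,20],[16,11],[26,0]]
[[3,18],[13,20],[16,18],[18,11],[26,0]]
[[3,18],[13,20],[16,18],[18,11],[26,0]]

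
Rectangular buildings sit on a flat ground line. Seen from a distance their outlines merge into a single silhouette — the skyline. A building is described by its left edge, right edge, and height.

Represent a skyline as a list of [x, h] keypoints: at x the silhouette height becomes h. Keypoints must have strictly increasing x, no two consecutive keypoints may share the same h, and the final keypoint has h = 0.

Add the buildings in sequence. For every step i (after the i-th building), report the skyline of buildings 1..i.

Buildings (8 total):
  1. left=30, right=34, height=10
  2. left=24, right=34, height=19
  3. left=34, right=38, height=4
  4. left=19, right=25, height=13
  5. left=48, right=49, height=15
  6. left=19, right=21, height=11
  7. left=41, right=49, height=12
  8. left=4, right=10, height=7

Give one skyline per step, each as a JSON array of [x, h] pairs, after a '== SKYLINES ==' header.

== SKYLINES ==
[[30,10],[34,0]]
[[24,19],[34,0]]
[[24,19],[34,4],[38,0]]
[[19,13],[24,19],[34,4],[38,0]]
[[19,13],[24,19],[34,4],[38,0],[48,15],[49,0]]
[[19,13],[24,19],[34,4],[38,0],[48,15],[49,0]]
[[19,13],[24,19],[34,4],[38,0],[41,12],[48,15],[49,0]]
[[4,7],[10,0],[19,13],[24,19],[34,4],[38,0],[41,12],[48,15],[49,0]]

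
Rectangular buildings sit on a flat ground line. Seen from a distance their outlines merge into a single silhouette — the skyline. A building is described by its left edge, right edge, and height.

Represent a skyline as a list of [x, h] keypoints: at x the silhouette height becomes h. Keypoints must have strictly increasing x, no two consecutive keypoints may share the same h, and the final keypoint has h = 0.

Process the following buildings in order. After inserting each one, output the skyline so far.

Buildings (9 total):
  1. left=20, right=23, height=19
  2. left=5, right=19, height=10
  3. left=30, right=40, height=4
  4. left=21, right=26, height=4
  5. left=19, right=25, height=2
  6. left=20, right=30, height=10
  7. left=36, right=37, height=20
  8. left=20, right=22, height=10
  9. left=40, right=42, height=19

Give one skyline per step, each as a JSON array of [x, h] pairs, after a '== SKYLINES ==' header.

== SKYLINES ==
[[20,19],[23,0]]
[[5,10],[19,0],[20,19],[23,0]]
[[5,10],[19,0],[20,19],[23,0],[30,4],[40,0]]
[[5,10],[19,0],[20,19],[23,4],[26,0],[30,4],[40,0]]
[[5,10],[19,2],[20,19],[23,4],[26,0],[30,4],[40,0]]
[[5,10],[19,2],[20,19],[23,10],[30,4],[40,0]]
[[5,10],[19,2],[20,19],[23,10],[30,4],[36,20],[37,4],[40,0]]
[[5,10],[19,2],[20,19],[23,10],[30,4],[36,20],[37,4],[40,0]]
[[5,10],[19,2],[20,19],[23,10],[30,4],[36,20],[37,4],[40,19],[42,0]]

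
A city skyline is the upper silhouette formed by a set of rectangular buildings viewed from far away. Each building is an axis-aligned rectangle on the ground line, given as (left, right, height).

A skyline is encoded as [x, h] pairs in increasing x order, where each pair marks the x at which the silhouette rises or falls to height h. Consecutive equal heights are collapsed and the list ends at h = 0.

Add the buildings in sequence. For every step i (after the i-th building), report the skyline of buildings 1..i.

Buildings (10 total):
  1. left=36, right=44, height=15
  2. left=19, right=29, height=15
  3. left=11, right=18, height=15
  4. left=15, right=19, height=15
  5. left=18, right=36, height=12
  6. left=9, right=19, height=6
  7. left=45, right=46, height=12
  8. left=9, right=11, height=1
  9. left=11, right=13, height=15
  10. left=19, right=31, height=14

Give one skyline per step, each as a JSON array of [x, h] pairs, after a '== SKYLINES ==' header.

== SKYLINES ==
[[36,15],[44,0]]
[[19,15],[29,0],[36,15],[44,0]]
[[11,15],[18,0],[19,15],[29,0],[36,15],[44,0]]
[[11,15],[29,0],[36,15],[44,0]]
[[11,15],[29,12],[36,15],[44,0]]
[[9,6],[11,15],[29,12],[36,15],[44,0]]
[[9,6],[11,15],[29,12],[36,15],[44,0],[45,12],[46,0]]
[[9,6],[11,15],[29,12],[36,15],[44,0],[45,12],[46,0]]
[[9,6],[11,15],[29,12],[36,15],[44,0],[45,12],[46,0]]
[[9,6],[11,15],[29,14],[31,12],[36,15],[44,0],[45,12],[46,0]]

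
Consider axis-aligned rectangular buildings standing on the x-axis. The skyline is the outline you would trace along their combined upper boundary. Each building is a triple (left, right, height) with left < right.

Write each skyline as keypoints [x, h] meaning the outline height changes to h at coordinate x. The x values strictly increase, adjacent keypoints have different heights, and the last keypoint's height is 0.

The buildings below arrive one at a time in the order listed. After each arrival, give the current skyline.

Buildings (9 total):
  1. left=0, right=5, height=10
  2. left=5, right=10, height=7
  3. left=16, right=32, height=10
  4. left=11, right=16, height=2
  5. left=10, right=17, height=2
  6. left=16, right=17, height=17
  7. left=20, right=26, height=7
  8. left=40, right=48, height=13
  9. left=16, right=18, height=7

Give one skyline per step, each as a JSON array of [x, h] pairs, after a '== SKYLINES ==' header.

== SKYLINES ==
[[0,10],[5,0]]
[[0,10],[5,7],[10,0]]
[[0,10],[5,7],[10,0],[16,10],[32,0]]
[[0,10],[5,7],[10,0],[11,2],[16,10],[32,0]]
[[0,10],[5,7],[10,2],[16,10],[32,0]]
[[0,10],[5,7],[10,2],[16,17],[17,10],[32,0]]
[[0,10],[5,7],[10,2],[16,17],[17,10],[32,0]]
[[0,10],[5,7],[10,2],[16,17],[17,10],[32,0],[40,13],[48,0]]
[[0,10],[5,7],[10,2],[16,17],[17,10],[32,0],[40,13],[48,0]]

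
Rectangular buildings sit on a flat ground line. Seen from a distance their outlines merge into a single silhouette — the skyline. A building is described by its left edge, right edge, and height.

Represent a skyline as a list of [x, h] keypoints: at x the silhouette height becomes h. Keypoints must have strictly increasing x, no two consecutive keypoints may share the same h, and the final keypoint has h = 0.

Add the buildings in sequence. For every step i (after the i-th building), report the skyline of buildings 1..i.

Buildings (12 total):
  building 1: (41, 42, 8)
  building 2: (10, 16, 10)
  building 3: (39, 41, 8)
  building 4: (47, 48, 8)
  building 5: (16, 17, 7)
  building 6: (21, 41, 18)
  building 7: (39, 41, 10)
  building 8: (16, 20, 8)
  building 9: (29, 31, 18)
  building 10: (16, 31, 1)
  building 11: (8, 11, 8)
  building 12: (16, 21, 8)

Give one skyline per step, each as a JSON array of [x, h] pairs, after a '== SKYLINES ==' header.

== SKYLINES ==
[[41,8],[42,0]]
[[10,10],[16,0],[41,8],[42,0]]
[[10,10],[16,0],[39,8],[42,0]]
[[10,10],[16,0],[39,8],[42,0],[47,8],[48,0]]
[[10,10],[16,7],[17,0],[39,8],[42,0],[47,8],[48,0]]
[[10,10],[16,7],[17,0],[21,18],[41,8],[42,0],[47,8],[48,0]]
[[10,10],[16,7],[17,0],[21,18],[41,8],[42,0],[47,8],[48,0]]
[[10,10],[16,8],[20,0],[21,18],[41,8],[42,0],[47,8],[48,0]]
[[10,10],[16,8],[20,0],[21,18],[41,8],[42,0],[47,8],[48,0]]
[[10,10],[16,8],[20,1],[21,18],[41,8],[42,0],[47,8],[48,0]]
[[8,8],[10,10],[16,8],[20,1],[21,18],[41,8],[42,0],[47,8],[48,0]]
[[8,8],[10,10],[16,8],[21,18],[41,8],[42,0],[47,8],[48,0]]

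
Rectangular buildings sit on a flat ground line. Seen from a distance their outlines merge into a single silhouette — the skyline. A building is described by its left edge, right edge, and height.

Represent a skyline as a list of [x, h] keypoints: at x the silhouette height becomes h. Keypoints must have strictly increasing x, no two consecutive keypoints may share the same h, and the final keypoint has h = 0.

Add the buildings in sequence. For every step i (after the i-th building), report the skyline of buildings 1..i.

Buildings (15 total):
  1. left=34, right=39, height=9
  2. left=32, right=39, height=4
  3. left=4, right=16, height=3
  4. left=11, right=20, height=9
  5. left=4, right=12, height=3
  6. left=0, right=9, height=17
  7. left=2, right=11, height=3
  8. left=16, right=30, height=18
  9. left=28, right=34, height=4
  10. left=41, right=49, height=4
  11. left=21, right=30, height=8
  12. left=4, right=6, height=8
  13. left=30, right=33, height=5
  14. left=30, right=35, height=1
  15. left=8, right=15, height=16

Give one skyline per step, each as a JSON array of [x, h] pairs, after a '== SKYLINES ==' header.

== SKYLINES ==
[[34,9],[39,0]]
[[32,4],[34,9],[39,0]]
[[4,3],[16,0],[32,4],[34,9],[39,0]]
[[4,3],[11,9],[20,0],[32,4],[34,9],[39,0]]
[[4,3],[11,9],[20,0],[32,4],[34,9],[39,0]]
[[0,17],[9,3],[11,9],[20,0],[32,4],[34,9],[39,0]]
[[0,17],[9,3],[11,9],[20,0],[32,4],[34,9],[39,0]]
[[0,17],[9,3],[11,9],[16,18],[30,0],[32,4],[34,9],[39,0]]
[[0,17],[9,3],[11,9],[16,18],[30,4],[34,9],[39,0]]
[[0,17],[9,3],[11,9],[16,18],[30,4],[34,9],[39,0],[41,4],[49,0]]
[[0,17],[9,3],[11,9],[16,18],[30,4],[34,9],[39,0],[41,4],[49,0]]
[[0,17],[9,3],[11,9],[16,18],[30,4],[34,9],[39,0],[41,4],[49,0]]
[[0,17],[9,3],[11,9],[16,18],[30,5],[33,4],[34,9],[39,0],[41,4],[49,0]]
[[0,17],[9,3],[11,9],[16,18],[30,5],[33,4],[34,9],[39,0],[41,4],[49,0]]
[[0,17],[9,16],[15,9],[16,18],[30,5],[33,4],[34,9],[39,0],[41,4],[49,0]]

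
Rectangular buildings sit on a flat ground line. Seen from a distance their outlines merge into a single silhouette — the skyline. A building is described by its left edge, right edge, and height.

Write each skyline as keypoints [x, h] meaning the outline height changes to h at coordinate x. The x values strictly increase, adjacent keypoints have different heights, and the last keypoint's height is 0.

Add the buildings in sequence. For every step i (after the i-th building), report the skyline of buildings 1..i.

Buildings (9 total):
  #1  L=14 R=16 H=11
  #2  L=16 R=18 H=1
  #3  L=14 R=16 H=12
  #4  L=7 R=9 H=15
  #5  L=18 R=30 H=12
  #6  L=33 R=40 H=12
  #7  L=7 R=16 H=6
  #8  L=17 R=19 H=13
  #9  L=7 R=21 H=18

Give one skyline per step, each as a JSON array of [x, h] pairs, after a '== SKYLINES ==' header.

== SKYLINES ==
[[14,11],[16,0]]
[[14,11],[16,1],[18,0]]
[[14,12],[16,1],[18,0]]
[[7,15],[9,0],[14,12],[16,1],[18,0]]
[[7,15],[9,0],[14,12],[16,1],[18,12],[30,0]]
[[7,15],[9,0],[14,12],[16,1],[18,12],[30,0],[33,12],[40,0]]
[[7,15],[9,6],[14,12],[16,1],[18,12],[30,0],[33,12],[40,0]]
[[7,15],[9,6],[14,12],[16,1],[17,13],[19,12],[30,0],[33,12],[40,0]]
[[7,18],[21,12],[30,0],[33,12],[40,0]]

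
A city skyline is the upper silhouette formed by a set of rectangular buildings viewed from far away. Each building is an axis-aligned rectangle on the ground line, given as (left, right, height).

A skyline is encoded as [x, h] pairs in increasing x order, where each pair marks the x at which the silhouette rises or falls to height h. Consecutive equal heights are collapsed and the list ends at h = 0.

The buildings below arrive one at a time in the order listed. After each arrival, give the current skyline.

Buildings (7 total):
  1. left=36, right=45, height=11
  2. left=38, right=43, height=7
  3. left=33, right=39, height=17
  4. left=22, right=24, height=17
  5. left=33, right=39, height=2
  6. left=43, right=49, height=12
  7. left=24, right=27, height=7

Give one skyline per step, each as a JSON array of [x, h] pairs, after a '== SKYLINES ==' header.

== SKYLINES ==
[[36,11],[45,0]]
[[36,11],[45,0]]
[[33,17],[39,11],[45,0]]
[[22,17],[24,0],[33,17],[39,11],[45,0]]
[[22,17],[24,0],[33,17],[39,11],[45,0]]
[[22,17],[24,0],[33,17],[39,11],[43,12],[49,0]]
[[22,17],[24,7],[27,0],[33,17],[39,11],[43,12],[49,0]]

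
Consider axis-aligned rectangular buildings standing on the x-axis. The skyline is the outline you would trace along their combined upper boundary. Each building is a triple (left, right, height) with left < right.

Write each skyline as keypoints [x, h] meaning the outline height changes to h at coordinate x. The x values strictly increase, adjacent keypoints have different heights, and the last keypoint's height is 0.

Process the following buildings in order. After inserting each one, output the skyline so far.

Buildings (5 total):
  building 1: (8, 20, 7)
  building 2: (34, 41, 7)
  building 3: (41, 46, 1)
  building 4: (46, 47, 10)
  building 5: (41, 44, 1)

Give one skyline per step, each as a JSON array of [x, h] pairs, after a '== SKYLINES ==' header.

== SKYLINES ==
[[8,7],[20,0]]
[[8,7],[20,0],[34,7],[41,0]]
[[8,7],[20,0],[34,7],[41,1],[46,0]]
[[8,7],[20,0],[34,7],[41,1],[46,10],[47,0]]
[[8,7],[20,0],[34,7],[41,1],[46,10],[47,0]]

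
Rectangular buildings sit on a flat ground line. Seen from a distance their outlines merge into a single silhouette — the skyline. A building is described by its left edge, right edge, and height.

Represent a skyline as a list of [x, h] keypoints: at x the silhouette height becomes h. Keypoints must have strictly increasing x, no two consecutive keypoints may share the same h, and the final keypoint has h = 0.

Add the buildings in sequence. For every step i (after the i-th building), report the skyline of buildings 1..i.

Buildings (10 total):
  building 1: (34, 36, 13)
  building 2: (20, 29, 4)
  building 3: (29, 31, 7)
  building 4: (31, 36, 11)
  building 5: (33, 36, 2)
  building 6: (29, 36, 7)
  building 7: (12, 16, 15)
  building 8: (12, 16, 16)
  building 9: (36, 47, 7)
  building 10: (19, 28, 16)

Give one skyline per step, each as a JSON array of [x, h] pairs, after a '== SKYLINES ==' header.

== SKYLINES ==
[[34,13],[36,0]]
[[20,4],[29,0],[34,13],[36,0]]
[[20,4],[29,7],[31,0],[34,13],[36,0]]
[[20,4],[29,7],[31,11],[34,13],[36,0]]
[[20,4],[29,7],[31,11],[34,13],[36,0]]
[[20,4],[29,7],[31,11],[34,13],[36,0]]
[[12,15],[16,0],[20,4],[29,7],[31,11],[34,13],[36,0]]
[[12,16],[16,0],[20,4],[29,7],[31,11],[34,13],[36,0]]
[[12,16],[16,0],[20,4],[29,7],[31,11],[34,13],[36,7],[47,0]]
[[12,16],[16,0],[19,16],[28,4],[29,7],[31,11],[34,13],[36,7],[47,0]]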